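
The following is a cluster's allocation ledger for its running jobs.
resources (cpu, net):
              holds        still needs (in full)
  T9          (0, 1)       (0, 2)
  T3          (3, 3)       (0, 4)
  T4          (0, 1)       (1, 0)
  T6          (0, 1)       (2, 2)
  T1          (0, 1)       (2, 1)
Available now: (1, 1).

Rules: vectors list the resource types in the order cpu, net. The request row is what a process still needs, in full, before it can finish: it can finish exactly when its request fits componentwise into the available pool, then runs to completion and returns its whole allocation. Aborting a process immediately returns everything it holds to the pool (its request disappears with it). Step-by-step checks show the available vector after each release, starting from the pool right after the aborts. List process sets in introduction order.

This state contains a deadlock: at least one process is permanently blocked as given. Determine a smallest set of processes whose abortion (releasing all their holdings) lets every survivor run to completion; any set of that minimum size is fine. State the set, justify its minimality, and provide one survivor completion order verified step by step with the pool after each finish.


Abort T6.
Key observation: aborting T6 returns (0, 1), and T3 — hopeless before — runs at step 3 with the returned capacity in the pool.
No smaller set exists: with zero aborts the deadlock remains.
Survivors finish in the order: T9, T4, T3, T1. Step-by-step check (pool after the aborts first):
  pool = (1, 2)
  run T9 (needs (0, 2), free (1, 2)); after release of (0, 1) the pool is (1, 3)
  run T4 (needs (1, 0), free (1, 3)); after release of (0, 1) the pool is (1, 4)
  run T3 (needs (0, 4), free (1, 4)); after release of (3, 3) the pool is (4, 7)
  run T1 (needs (2, 1), free (4, 7)); after release of (0, 1) the pool is (4, 8)


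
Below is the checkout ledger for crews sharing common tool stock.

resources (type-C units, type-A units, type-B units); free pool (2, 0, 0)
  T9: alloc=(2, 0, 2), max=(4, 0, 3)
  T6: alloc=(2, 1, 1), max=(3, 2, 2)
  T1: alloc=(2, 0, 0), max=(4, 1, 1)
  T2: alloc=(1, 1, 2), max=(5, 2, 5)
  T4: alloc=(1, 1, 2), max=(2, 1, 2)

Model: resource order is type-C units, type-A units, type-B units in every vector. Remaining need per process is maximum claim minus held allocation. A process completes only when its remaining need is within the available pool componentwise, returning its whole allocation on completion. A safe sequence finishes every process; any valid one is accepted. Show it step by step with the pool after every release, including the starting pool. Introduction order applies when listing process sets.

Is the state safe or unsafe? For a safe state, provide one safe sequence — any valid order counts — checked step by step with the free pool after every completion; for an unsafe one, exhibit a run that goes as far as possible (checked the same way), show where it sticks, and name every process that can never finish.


The state is SAFE; one workable sequence: T4, T6, T2, T1, T9.
Key observation: the order's first zero-slack moment is T6 ((1, 1, 1) needed, (3, 1, 2) free — a requested resource with nothing to spare).
Check, step by step:
  pool = (2, 0, 0)
  run T4 (needs (1, 0, 0), free (2, 0, 0)); after release of (1, 1, 2) the pool is (3, 1, 2)
  run T6 (needs (1, 1, 1), free (3, 1, 2)); after release of (2, 1, 1) the pool is (5, 2, 3)
  run T2 (needs (4, 1, 3), free (5, 2, 3)); after release of (1, 1, 2) the pool is (6, 3, 5)
  run T1 (needs (2, 1, 1), free (6, 3, 5)); after release of (2, 0, 0) the pool is (8, 3, 5)
  run T9 (needs (2, 0, 1), free (8, 3, 5)); after release of (2, 0, 2) the pool is (10, 3, 7)


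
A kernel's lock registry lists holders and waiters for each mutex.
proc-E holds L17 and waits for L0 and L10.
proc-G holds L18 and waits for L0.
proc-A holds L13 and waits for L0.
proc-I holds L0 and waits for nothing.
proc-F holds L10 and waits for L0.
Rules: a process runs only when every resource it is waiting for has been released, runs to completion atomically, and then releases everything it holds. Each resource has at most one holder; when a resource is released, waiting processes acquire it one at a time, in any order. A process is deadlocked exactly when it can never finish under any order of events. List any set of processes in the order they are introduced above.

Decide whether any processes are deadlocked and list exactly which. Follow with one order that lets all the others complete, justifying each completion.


Nothing here is deadlocked.
Key observation: all waits point, directly or indirectly, at processes that can finish, so nothing is permanently blocked.
One completion order for the rest: proc-I, proc-F, proc-G, proc-A, proc-E.
Verifying each step:
  proc-I: no waits; runs immediately, freeing L0
  proc-F: everything it awaited (L0) is free; runs, freeing L10
  proc-G: everything it awaited (L0) is free; runs, freeing L18
  proc-A: everything it awaited (L0) is free; runs, freeing L13
  proc-E: everything it awaited (L0 and L10) is free; runs, freeing L17


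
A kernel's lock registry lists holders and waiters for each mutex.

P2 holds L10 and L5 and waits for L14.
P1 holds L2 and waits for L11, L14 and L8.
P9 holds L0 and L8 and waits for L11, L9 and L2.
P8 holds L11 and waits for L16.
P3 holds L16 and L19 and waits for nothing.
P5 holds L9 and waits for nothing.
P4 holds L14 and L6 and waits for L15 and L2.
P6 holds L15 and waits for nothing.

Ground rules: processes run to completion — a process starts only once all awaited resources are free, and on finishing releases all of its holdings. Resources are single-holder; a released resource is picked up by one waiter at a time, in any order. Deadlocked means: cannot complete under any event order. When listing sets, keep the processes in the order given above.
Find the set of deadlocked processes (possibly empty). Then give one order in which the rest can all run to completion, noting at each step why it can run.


The deadlocked set is P2, P1, P9 and P4.
Key observation: the cycle P1 -> P9 -> P1 can never break — each member waits on the next; P4 is caught in further circular waits and P2 waits into the deadlock from upstream.
One completion order for the rest: P3, P8, P5, P6.
Verifying each step:
  P3: no waits; runs immediately, freeing L16 and L19
  P8 waits on L16 — all released -> runs and releases L11
  P5: no waits; runs immediately, freeing L9
  P6: no waits; runs immediately, freeing L15


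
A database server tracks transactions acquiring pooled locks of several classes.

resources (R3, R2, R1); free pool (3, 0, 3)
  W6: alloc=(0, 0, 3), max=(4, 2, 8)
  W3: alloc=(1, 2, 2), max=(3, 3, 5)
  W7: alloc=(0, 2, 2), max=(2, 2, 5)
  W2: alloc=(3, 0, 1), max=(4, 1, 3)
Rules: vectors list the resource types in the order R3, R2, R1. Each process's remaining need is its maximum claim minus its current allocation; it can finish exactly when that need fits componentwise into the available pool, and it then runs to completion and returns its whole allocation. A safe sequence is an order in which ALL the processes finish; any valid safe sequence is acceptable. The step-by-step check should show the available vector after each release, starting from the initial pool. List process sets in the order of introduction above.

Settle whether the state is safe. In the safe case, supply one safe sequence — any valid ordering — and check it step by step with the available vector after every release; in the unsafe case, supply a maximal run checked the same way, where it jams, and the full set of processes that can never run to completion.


The state is SAFE; one workable sequence: W7, W2, W3, W6.
Key observation: W7 is the earliest step where a requested resource binds exactly: need (2, 0, 3), pool (3, 0, 3) at its turn.
Step-by-step check:
  pool = (3, 0, 3)
  W7 needs (2, 0, 3) <= (3, 0, 3) -> finishes; pool += (0, 2, 2) = (3, 2, 5)
  W2 needs (1, 1, 2) <= (3, 2, 5) -> finishes; pool += (3, 0, 1) = (6, 2, 6)
  W3 needs (2, 1, 3) <= (6, 2, 6) -> finishes; pool += (1, 2, 2) = (7, 4, 8)
  W6 needs (4, 2, 5) <= (7, 4, 8) -> finishes; pool += (0, 0, 3) = (7, 4, 11)


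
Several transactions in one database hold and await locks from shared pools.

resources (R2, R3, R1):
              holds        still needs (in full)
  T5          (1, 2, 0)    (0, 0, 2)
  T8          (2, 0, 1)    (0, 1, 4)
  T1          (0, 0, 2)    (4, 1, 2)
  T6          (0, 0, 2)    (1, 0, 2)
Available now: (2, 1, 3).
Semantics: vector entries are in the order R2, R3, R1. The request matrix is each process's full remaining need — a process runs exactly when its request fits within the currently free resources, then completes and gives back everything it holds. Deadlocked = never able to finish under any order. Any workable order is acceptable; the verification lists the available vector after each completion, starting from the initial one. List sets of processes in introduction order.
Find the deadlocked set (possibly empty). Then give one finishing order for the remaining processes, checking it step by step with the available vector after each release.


Nothing here is deadlocked.
Key observation: starting with T5, each completion frees enough for the next — no one is permanently blocked.
The rest can finish in the order T5, T6, T8, T1. Walking it through:
  pool = (2, 1, 3)
  run T5 (needs (0, 0, 2), free (2, 1, 3)); after release of (1, 2, 0) the pool is (3, 3, 3)
  run T6 (needs (1, 0, 2), free (3, 3, 3)); after release of (0, 0, 2) the pool is (3, 3, 5)
  run T8 (needs (0, 1, 4), free (3, 3, 5)); after release of (2, 0, 1) the pool is (5, 3, 6)
  run T1 (needs (4, 1, 2), free (5, 3, 6)); after release of (0, 0, 2) the pool is (5, 3, 8)


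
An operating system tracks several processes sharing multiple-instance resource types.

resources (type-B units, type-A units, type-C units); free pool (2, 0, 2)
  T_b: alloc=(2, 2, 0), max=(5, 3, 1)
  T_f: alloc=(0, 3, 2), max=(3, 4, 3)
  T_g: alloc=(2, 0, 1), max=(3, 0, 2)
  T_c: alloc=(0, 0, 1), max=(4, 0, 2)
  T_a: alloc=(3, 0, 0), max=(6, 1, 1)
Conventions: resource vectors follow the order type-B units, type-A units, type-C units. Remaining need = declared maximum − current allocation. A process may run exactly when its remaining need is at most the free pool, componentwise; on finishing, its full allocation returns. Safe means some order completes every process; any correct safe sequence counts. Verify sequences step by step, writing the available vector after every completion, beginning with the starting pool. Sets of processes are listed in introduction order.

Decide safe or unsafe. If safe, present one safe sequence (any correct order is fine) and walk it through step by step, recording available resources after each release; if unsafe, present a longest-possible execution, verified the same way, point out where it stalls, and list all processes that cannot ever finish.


The state is UNSAFE.
Key observation: even finishing T_g, T_c leaves just (4, 0, 4) free — too little type-A units for any of the remaining processes.
A maximal execution: T_g, T_c — then nothing else fits. Step-by-step check:
  pool = (2, 0, 2)
  T_g: need (1, 0, 1) fits (2, 0, 2); releases (2, 0, 1), pool now (4, 0, 3)
  T_c: need (4, 0, 1) fits (4, 0, 3); releases (0, 0, 1), pool now (4, 0, 4)
  T_b still needs (3, 1, 1) but only (4, 0, 4) is free — short on type-A units
  T_f still needs (3, 1, 1) but only (4, 0, 4) is free — short on type-A units
  T_a still needs (3, 1, 1) but only (4, 0, 4) is free — short on type-A units
Permanently blocked: T_b, T_f and T_a.


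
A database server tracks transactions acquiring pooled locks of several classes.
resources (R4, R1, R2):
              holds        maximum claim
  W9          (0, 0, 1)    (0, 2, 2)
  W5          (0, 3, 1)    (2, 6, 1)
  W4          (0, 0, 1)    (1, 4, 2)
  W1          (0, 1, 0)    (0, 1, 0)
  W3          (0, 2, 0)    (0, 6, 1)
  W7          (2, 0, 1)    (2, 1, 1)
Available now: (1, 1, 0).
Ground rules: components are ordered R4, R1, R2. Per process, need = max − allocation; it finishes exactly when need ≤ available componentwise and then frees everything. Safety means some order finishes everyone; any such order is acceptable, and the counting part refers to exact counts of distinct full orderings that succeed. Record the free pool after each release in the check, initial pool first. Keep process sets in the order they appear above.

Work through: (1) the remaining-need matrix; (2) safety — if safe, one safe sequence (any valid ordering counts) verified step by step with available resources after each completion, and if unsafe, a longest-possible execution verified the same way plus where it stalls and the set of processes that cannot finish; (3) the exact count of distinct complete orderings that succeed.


(1) Need matrix, components ordered R4, R1, R2:
  W9: (0, 2, 1)
  W5: (2, 3, 0)
  W4: (1, 4, 1)
  W1: (0, 0, 0)
  W3: (0, 4, 1)
  W7: (0, 1, 0)
(2) UNSAFE.
Key observation: no order helps: past W7, W1, W9, the free pool tops out at (3, 2, 2), below what each blocked process needs in R1.
The run W7, W1, W9 cannot be extended any further. Verifying each step:
  pool = (1, 1, 0)
  W7 needs (0, 1, 0) <= (1, 1, 0) -> finishes; pool += (2, 0, 1) = (3, 1, 1)
  W1 needs (0, 0, 0) <= (3, 1, 1) -> finishes; pool += (0, 1, 0) = (3, 2, 1)
  W9 needs (0, 2, 1) <= (3, 2, 1) -> finishes; pool += (0, 0, 1) = (3, 2, 2)
  W5 cannot run: need (2, 3, 0) vs free (3, 2, 2) (insufficient R1)
  W4 cannot run: need (1, 4, 1) vs free (3, 2, 2) (insufficient R1)
  W3 cannot run: need (0, 4, 1) vs free (3, 2, 2) (insufficient R1)
Permanently blocked: W5, W4 and W3.
(3) Exactly 0 of the possible complete orderings are safe sequences.


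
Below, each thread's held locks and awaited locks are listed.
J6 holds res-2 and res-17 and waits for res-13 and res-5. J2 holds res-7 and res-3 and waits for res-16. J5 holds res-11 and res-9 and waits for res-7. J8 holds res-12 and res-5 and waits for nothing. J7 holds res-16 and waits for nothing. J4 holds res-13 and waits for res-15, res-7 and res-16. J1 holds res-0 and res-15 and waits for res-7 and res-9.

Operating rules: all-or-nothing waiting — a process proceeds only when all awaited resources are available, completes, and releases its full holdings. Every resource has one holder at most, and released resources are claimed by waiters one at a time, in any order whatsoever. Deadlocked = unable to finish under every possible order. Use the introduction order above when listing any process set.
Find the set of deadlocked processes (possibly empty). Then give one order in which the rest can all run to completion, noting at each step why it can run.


The deadlocked set is empty.
Key observation: there is no circular wait here — follow any chain and it reaches a process that is free to run now.
A valid finishing order for the others: J8, J7, J2, J5, J1, J4, J6.
Step-by-step check:
  J8: no waits; runs immediately, freeing res-12 and res-5
  J7: no waits; runs immediately, freeing res-16
  J2 waits on res-16 — all released -> runs and releases res-7 and res-3
  J5 waits on res-7 — all released -> runs and releases res-11 and res-9
  J1 waits on res-7 and res-9 — all released -> runs and releases res-0 and res-15
  J4 waits on res-15, res-7 and res-16 — all released -> runs and releases res-13
  J6 waits on res-13 and res-5 — all released -> runs and releases res-2 and res-17


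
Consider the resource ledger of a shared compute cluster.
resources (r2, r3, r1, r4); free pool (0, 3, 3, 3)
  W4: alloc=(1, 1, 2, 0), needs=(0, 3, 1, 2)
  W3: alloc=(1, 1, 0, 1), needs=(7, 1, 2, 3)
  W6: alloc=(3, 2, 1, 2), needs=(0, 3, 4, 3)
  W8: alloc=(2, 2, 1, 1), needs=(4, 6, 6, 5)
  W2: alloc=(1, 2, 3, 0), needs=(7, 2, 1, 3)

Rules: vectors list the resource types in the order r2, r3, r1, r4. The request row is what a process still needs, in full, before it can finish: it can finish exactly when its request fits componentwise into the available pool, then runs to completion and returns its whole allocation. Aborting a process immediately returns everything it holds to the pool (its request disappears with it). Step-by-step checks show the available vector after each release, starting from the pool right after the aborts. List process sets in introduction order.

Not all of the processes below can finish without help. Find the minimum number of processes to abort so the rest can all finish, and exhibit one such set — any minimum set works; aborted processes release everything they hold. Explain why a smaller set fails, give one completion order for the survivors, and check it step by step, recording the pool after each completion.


Abort W3.
Key observation: the deadlocked W2 becomes finishable only because W3 released (1, 1, 0, 1); it completes at step 4 below.
Why nothing smaller works: aborting no one leaves the state deadlocked as given.
The survivors complete as W4, W6, W8, W2. Check, step by step (starting from the post-abort pool):
  pool = (1, 4, 3, 4)
  run W4 (needs (0, 3, 1, 2), free (1, 4, 3, 4)); after release of (1, 1, 2, 0) the pool is (2, 5, 5, 4)
  run W6 (needs (0, 3, 4, 3), free (2, 5, 5, 4)); after release of (3, 2, 1, 2) the pool is (5, 7, 6, 6)
  run W8 (needs (4, 6, 6, 5), free (5, 7, 6, 6)); after release of (2, 2, 1, 1) the pool is (7, 9, 7, 7)
  run W2 (needs (7, 2, 1, 3), free (7, 9, 7, 7)); after release of (1, 2, 3, 0) the pool is (8, 11, 10, 7)


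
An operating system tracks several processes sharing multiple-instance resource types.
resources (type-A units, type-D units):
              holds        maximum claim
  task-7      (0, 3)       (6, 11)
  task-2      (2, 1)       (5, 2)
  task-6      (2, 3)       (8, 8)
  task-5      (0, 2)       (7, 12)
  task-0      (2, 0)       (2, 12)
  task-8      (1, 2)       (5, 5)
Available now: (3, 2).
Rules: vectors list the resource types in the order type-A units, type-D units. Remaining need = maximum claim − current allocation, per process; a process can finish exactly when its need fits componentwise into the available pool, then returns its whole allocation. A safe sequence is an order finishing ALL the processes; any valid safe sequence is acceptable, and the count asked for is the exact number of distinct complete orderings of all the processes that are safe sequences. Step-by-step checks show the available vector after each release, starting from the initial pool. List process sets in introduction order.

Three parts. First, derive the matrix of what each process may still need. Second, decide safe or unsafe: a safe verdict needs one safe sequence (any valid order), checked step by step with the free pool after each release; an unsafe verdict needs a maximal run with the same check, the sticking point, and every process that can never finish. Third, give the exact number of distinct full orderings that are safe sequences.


(1) Remaining need (order type-A units, type-D units):
  task-7: (6, 8)
  task-2: (3, 1)
  task-6: (6, 5)
  task-5: (7, 10)
  task-0: (0, 12)
  task-8: (4, 3)
(2) SAFE — a valid safe sequence is task-2, task-8, task-6, task-7, task-5, task-0.
Key observation: the first exact fit in this order is task-2 — it needs (3, 1) with (3, 2) free, meeting a requested resource to the last unit.
Step-by-step check:
  pool = (3, 2)
  task-2 needs (3, 1) <= (3, 2) -> finishes; pool += (2, 1) = (5, 3)
  task-8 needs (4, 3) <= (5, 3) -> finishes; pool += (1, 2) = (6, 5)
  task-6 needs (6, 5) <= (6, 5) -> finishes; pool += (2, 3) = (8, 8)
  task-7 needs (6, 8) <= (8, 8) -> finishes; pool += (0, 3) = (8, 11)
  task-5 needs (7, 10) <= (8, 11) -> finishes; pool += (0, 2) = (8, 13)
  task-0 needs (0, 12) <= (8, 13) -> finishes; pool += (2, 0) = (10, 13)
(3) Exactly 1 of the possible complete orderings is a safe sequence.


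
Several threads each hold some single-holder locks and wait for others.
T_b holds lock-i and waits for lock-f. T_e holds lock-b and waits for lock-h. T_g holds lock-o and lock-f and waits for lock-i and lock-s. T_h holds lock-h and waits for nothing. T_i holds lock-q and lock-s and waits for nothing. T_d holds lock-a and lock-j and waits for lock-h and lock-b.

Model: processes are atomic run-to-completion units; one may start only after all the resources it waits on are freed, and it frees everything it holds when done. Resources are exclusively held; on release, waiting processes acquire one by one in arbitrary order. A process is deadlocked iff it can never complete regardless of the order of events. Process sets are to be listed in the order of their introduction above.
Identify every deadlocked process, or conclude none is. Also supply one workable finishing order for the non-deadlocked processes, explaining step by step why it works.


The deadlocked set is T_b and T_g.
Key observation: T_b -> T_g -> T_b is a circular wait — nothing in it can go first; no other process is dragged down with it.
The rest can finish in the order T_h, T_i, T_e, T_d.
Check, step by step:
  run T_h (it waits on nothing); releases lock-h
  run T_i (it waits on nothing); releases lock-q and lock-s
  T_e: everything it awaited (lock-h) is free; runs, freeing lock-b
  T_d: everything it awaited (lock-h and lock-b) is free; runs, freeing lock-a and lock-j


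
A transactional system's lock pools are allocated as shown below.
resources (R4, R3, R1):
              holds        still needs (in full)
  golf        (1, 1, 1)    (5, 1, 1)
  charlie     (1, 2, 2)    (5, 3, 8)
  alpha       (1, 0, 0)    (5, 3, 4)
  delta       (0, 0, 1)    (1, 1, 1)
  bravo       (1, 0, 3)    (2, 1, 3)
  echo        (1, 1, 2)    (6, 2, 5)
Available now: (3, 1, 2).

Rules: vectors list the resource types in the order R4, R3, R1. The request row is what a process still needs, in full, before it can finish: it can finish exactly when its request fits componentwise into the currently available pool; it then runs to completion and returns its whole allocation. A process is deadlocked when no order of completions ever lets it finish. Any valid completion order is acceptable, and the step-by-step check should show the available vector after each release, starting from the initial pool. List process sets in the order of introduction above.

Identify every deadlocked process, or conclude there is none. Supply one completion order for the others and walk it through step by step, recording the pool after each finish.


Deadlocked: golf, charlie, alpha and echo.
Key observation: once delta, bravo finish, the pool peaks at (4, 1, 6) — and every remaining process still needs more R4 than that.
The rest can finish in the order delta, bravo. Walking it through:
  pool = (3, 1, 2)
  run delta (needs (1, 1, 1), free (3, 1, 2)); after release of (0, 0, 1) the pool is (3, 1, 3)
  run bravo (needs (2, 1, 3), free (3, 1, 3)); after release of (1, 0, 3) the pool is (4, 1, 6)
The stuck group stays short no matter what:
  golf cannot run: need (5, 1, 1) vs free (4, 1, 6) (insufficient R4)
  charlie cannot run: need (5, 3, 8) vs free (4, 1, 6) (insufficient R4, R3 and R1)
  alpha cannot run: need (5, 3, 4) vs free (4, 1, 6) (insufficient R4 and R3)
  echo cannot run: need (6, 2, 5) vs free (4, 1, 6) (insufficient R4 and R3)


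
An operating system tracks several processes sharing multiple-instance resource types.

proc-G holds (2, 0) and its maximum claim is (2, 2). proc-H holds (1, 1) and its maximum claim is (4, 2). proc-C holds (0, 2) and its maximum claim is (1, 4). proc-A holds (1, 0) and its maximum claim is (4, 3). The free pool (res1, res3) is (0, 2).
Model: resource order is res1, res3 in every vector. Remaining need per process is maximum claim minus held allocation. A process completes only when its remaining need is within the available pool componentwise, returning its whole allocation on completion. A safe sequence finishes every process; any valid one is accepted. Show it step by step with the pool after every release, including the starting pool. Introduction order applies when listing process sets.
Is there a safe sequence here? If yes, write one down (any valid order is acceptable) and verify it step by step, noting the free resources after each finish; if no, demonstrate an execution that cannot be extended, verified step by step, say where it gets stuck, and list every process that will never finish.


UNSAFE — no complete ordering exists.
Key observation: no order helps: past proc-G, proc-C, the free pool tops out at (2, 4), below what each blocked process needs in res1.
The run proc-G, proc-C cannot be extended any further. Walking it through:
  pool = (0, 2)
  run proc-G (needs (0, 2), free (0, 2)); after release of (2, 0) the pool is (2, 2)
  run proc-C (needs (1, 2), free (2, 2)); after release of (0, 2) the pool is (2, 4)
  proc-H still needs (3, 1) but only (2, 4) is free — short on res1
  proc-A still needs (3, 3) but only (2, 4) is free — short on res1
Processes that can never finish: proc-H and proc-A.


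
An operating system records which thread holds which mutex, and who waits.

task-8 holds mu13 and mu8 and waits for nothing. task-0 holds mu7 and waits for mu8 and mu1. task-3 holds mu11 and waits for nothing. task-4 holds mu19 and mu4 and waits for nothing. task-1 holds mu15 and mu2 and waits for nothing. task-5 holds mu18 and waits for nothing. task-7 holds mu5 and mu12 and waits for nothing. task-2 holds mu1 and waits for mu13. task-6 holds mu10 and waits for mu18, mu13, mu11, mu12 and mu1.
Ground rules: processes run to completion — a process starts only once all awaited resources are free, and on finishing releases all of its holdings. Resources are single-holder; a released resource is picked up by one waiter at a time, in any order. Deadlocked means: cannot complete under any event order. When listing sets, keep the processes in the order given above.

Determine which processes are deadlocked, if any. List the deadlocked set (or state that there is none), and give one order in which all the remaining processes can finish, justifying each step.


The deadlocked set is empty.
Key observation: there is no circular wait here — follow any chain and it reaches a process that is free to run now.
The rest can finish in the order task-5, task-8, task-2, task-0, task-3, task-7, task-1, task-6, task-4.
Step-by-step check:
  task-5 waits on nothing -> runs at once and releases mu18
  task-8 waits on nothing -> runs at once and releases mu13 and mu8
  task-2 waits on mu13 — all released -> runs and releases mu1
  task-0 waits on mu8 and mu1 — all released -> runs and releases mu7
  task-3 waits on nothing -> runs at once and releases mu11
  task-7 waits on nothing -> runs at once and releases mu5 and mu12
  task-1 waits on nothing -> runs at once and releases mu15 and mu2
  task-6 waits on mu18, mu13, mu11, mu12 and mu1 — all released -> runs and releases mu10
  task-4 waits on nothing -> runs at once and releases mu19 and mu4


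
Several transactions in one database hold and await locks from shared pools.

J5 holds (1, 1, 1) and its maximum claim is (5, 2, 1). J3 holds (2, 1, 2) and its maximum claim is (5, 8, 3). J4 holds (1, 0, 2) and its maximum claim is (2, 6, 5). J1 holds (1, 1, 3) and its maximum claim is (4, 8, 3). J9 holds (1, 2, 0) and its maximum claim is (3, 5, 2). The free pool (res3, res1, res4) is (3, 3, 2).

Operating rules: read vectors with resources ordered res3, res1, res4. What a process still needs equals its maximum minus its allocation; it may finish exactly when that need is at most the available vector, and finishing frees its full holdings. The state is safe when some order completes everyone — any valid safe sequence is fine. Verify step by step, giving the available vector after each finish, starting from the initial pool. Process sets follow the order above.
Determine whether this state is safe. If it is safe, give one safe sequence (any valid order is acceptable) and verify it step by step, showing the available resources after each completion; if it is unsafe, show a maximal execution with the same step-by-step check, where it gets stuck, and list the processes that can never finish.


UNSAFE — no complete ordering exists.
Key observation: J9, J5, J4 can finish, but then (6, 6, 5) is all there is, and the blocked group's res1 demands exceed it.
Going as far as possible: J9, J5, J4; after that, nothing fits. Check, step by step:
  pool = (3, 3, 2)
  run J9 (needs (2, 3, 2), free (3, 3, 2)); after release of (1, 2, 0) the pool is (4, 5, 2)
  run J5 (needs (4, 1, 0), free (4, 5, 2)); after release of (1, 1, 1) the pool is (5, 6, 3)
  run J4 (needs (1, 6, 3), free (5, 6, 3)); after release of (1, 0, 2) the pool is (6, 6, 5)
  J3 cannot run: need (3, 7, 1) vs free (6, 6, 5) (insufficient res1)
  J1 cannot run: need (3, 7, 0) vs free (6, 6, 5) (insufficient res1)
Permanently blocked: J3 and J1.


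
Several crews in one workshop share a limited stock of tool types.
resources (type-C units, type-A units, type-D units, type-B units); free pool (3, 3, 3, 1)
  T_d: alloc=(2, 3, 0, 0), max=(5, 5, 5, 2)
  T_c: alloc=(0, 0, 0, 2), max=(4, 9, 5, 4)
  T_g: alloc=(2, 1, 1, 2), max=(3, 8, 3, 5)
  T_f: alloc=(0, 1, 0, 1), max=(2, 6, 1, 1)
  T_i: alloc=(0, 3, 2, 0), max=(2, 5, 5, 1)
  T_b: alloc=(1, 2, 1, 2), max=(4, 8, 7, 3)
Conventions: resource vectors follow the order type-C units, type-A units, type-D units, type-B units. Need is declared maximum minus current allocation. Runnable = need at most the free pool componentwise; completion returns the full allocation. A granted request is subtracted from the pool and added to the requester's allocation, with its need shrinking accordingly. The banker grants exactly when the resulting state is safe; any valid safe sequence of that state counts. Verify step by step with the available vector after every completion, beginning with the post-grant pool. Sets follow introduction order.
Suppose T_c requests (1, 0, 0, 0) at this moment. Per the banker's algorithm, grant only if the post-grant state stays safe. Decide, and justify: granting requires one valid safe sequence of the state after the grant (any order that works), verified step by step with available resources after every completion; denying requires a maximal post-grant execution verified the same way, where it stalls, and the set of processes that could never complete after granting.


DENY: after the grant no complete ordering would exist.
Key observation: after T_i, T_f the pool peaks at (2, 7, 5, 2), and each blocked process is short somewhere: T_d on type-C units; T_c on type-C units, type-A units; T_g on type-B units; T_b on type-C units, type-D units.
On the post-grant state, T_i, T_f is a maximal run — nothing extends it. Step-by-step check:
  pool = (2, 3, 3, 1)
  run T_i (needs (2, 2, 3, 1), free (2, 3, 3, 1)); after release of (0, 3, 2, 0) the pool is (2, 6, 5, 1)
  run T_f (needs (2, 5, 1, 0), free (2, 6, 5, 1)); after release of (0, 1, 0, 1) the pool is (2, 7, 5, 2)
  T_d cannot run: need (3, 2, 5, 2) vs free (2, 7, 5, 2) (insufficient type-C units)
  T_c cannot run: need (3, 9, 5, 2) vs free (2, 7, 5, 2) (insufficient type-C units and type-A units)
  T_g cannot run: need (1, 7, 2, 3) vs free (2, 7, 5, 2) (insufficient type-B units)
  T_b cannot run: need (3, 6, 6, 1) vs free (2, 7, 5, 2) (insufficient type-C units and type-D units)
Processes that could never finish after the grant: T_d, T_c, T_g and T_b.


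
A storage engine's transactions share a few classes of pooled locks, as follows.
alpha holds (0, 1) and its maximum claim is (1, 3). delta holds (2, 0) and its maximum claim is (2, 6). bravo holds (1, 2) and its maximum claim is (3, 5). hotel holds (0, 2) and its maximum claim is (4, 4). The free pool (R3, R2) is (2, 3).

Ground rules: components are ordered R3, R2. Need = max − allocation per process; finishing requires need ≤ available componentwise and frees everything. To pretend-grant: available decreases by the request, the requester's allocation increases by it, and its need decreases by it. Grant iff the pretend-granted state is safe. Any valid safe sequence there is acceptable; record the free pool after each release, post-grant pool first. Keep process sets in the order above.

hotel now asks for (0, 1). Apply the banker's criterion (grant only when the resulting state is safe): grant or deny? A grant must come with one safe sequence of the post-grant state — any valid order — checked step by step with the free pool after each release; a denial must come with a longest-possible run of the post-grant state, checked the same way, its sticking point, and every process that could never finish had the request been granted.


DENY: after the grant no complete ordering would exist.
Key observation: after alpha, bravo the pool peaks at (3, 5), and each blocked process is short somewhere: delta on R2; hotel on R3.
After a pretend grant, a maximal execution: alpha, bravo — then nothing else fits. Walking it through:
  pool = (2, 2)
  alpha: need (1, 2) fits (2, 2); releases (0, 1), pool now (2, 3)
  bravo: need (2, 3) fits (2, 3); releases (1, 2), pool now (3, 5)
  delta cannot run: need (0, 6) vs free (3, 5) (insufficient R2)
  hotel cannot run: need (4, 1) vs free (3, 5) (insufficient R3)
Had the request been granted, delta and hotel could never finish.


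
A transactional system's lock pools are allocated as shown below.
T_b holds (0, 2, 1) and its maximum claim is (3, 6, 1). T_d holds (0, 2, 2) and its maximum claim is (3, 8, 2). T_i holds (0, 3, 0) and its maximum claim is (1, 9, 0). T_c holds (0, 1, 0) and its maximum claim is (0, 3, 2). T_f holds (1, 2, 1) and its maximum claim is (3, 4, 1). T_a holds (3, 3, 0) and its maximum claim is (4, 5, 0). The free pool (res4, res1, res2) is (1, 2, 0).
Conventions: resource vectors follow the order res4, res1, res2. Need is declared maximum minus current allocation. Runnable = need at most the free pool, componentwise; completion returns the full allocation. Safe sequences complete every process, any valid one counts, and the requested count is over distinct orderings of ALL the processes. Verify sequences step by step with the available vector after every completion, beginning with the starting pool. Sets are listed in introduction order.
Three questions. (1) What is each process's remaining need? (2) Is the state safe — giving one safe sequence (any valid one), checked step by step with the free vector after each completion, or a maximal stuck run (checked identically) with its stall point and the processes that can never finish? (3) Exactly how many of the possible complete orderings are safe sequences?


(1) Need matrix, components ordered res4, res1, res2:
  T_b: (3, 4, 0)
  T_d: (3, 6, 0)
  T_i: (1, 6, 0)
  T_c: (0, 2, 2)
  T_f: (2, 2, 0)
  T_a: (1, 2, 0)
(2) SAFE — a valid safe sequence is T_a, T_b, T_i, T_d, T_c, T_f.
Key observation: T_a is the earliest step where a requested resource binds exactly: need (1, 2, 0), pool (1, 2, 0) at its turn.
Check, step by step:
  pool = (1, 2, 0)
  T_a: need (1, 2, 0) fits (1, 2, 0); releases (3, 3, 0), pool now (4, 5, 0)
  T_b: need (3, 4, 0) fits (4, 5, 0); releases (0, 2, 1), pool now (4, 7, 1)
  T_i: need (1, 6, 0) fits (4, 7, 1); releases (0, 3, 0), pool now (4, 10, 1)
  T_d: need (3, 6, 0) fits (4, 10, 1); releases (0, 2, 2), pool now (4, 12, 3)
  T_c: need (0, 2, 2) fits (4, 12, 3); releases (0, 1, 0), pool now (4, 13, 3)
  T_f: need (2, 2, 0) fits (4, 13, 3); releases (1, 2, 1), pool now (5, 15, 4)
(3) Precisely 32 of the possible complete orderings are safe sequences.


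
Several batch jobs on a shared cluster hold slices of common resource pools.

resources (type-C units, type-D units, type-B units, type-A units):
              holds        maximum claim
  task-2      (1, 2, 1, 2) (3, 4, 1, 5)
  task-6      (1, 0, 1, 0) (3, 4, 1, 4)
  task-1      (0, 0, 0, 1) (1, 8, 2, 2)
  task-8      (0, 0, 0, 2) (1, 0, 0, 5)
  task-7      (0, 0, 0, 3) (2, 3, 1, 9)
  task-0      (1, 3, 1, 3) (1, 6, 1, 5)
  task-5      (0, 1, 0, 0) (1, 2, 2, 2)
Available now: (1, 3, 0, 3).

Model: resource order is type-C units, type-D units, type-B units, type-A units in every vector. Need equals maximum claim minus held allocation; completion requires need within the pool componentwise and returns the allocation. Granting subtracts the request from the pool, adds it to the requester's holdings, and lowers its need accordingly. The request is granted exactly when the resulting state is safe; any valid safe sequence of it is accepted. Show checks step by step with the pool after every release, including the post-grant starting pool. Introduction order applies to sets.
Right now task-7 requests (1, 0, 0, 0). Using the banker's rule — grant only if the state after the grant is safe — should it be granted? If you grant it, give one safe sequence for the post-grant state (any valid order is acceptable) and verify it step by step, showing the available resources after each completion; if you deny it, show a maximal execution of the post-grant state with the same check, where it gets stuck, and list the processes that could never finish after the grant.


GRANT. The post-grant state is safe; one safe sequence: task-0, task-7, task-6, task-2, task-8, task-5, task-1.
Key observation: with (0, 3, 0, 3) left after the transfer, task-0 can run at once — the state stays safe.
Verifying the post-grant state step by step:
  pool = (0, 3, 0, 3)
  task-0 needs (0, 3, 0, 2) <= (0, 3, 0, 3) -> finishes; pool += (1, 3, 1, 3) = (1, 6, 1, 6)
  task-7 needs (1, 3, 1, 6) <= (1, 6, 1, 6) -> finishes; pool += (1, 0, 0, 3) = (2, 6, 1, 9)
  task-6 needs (2, 4, 0, 4) <= (2, 6, 1, 9) -> finishes; pool += (1, 0, 1, 0) = (3, 6, 2, 9)
  task-2 needs (2, 2, 0, 3) <= (3, 6, 2, 9) -> finishes; pool += (1, 2, 1, 2) = (4, 8, 3, 11)
  task-8 needs (1, 0, 0, 3) <= (4, 8, 3, 11) -> finishes; pool += (0, 0, 0, 2) = (4, 8, 3, 13)
  task-5 needs (1, 1, 2, 2) <= (4, 8, 3, 13) -> finishes; pool += (0, 1, 0, 0) = (4, 9, 3, 13)
  task-1 needs (1, 8, 2, 1) <= (4, 9, 3, 13) -> finishes; pool += (0, 0, 0, 1) = (4, 9, 3, 14)


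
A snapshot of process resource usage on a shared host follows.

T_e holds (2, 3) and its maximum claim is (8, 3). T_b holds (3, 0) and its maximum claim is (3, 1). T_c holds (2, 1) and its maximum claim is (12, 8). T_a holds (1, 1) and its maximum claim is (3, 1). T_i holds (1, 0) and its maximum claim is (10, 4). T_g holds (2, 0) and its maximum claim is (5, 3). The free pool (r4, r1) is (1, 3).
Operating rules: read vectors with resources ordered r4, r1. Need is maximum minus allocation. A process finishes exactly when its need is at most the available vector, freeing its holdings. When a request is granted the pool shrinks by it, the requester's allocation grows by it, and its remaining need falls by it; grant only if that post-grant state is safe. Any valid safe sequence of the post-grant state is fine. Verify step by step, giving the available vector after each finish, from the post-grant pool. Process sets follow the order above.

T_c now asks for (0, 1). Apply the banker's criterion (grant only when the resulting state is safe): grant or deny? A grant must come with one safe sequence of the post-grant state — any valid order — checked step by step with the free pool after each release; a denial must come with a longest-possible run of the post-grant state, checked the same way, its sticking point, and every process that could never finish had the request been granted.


GRANT: granting preserves safety; a valid post-grant sequence is T_b, T_a, T_g, T_e, T_i, T_c.
Key observation: post-grant, (1, 2) remains, and an order beginning with T_b completes everyone.
Check on the post-grant state, step by step:
  pool = (1, 2)
  T_b needs (0, 1) <= (1, 2) -> finishes; pool += (3, 0) = (4, 2)
  T_a needs (2, 0) <= (4, 2) -> finishes; pool += (1, 1) = (5, 3)
  T_g needs (3, 3) <= (5, 3) -> finishes; pool += (2, 0) = (7, 3)
  T_e needs (6, 0) <= (7, 3) -> finishes; pool += (2, 3) = (9, 6)
  T_i needs (9, 4) <= (9, 6) -> finishes; pool += (1, 0) = (10, 6)
  T_c needs (10, 6) <= (10, 6) -> finishes; pool += (2, 2) = (12, 8)


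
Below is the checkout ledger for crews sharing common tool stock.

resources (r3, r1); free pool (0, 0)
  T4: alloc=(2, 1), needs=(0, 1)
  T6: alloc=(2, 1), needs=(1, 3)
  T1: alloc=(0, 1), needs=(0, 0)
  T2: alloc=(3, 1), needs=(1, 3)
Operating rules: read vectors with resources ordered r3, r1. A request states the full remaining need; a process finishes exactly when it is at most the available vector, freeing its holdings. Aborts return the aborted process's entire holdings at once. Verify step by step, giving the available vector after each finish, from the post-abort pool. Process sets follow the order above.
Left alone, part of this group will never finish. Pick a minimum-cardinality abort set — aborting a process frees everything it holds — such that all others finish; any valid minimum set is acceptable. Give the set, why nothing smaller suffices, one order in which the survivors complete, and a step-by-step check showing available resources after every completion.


Minimum abort set: T6.
Key observation: before aborting T6, T2 was permanently blocked — no order could ever run it; afterwards it completes at step 3.
Minimality: the empty abort set fails — the state is deadlocked as it stands.
One survivor order: T1, T4, T2. Walking it through (post-abort pool first):
  pool = (2, 1)
  T1: need (0, 0) fits (2, 1); releases (0, 1), pool now (2, 2)
  T4: need (0, 1) fits (2, 2); releases (2, 1), pool now (4, 3)
  T2: need (1, 3) fits (4, 3); releases (3, 1), pool now (7, 4)
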